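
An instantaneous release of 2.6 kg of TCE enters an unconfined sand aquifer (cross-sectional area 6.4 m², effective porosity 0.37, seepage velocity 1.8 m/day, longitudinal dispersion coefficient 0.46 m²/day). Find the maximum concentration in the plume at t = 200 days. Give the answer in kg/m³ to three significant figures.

0.0323 kg/m³

The peak of an instantaneous 1D plume sits at x = vt; there the Gaussian factor is 1 and C_max = M/(n_e·A·√(4πDt)), where n_e·A is the pore area the mass is dissolved in.
√(4πDt) = √(4π × 0.46 × 200) = 34.00 m, so C_max = 2.6/(0.37 × 6.4 × 34.00) = 0.0323 kg/m³.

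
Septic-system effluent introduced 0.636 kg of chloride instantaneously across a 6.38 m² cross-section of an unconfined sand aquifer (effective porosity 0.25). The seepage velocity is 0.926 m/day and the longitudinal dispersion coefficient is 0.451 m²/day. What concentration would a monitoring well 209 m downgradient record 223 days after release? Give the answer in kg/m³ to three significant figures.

0.0110 kg/m³

For an instantaneous plane source, C(x,t) = M/(n_e·A·√(4πDt)) · exp(−(x−vt)²/(4Dt)), with n_e·A the pore (flow) area.
Plume center vt = 0.926 × 223 = 206.498 m, so the well at 209 m is 2.502 m downgradient of the peak.
√(4πDt) = 35.55 m, giving peak height M/(n_e·A·√(4πDt)) = 0.636/(0.25 × 6.38 × 35.55) = 0.01122 kg/m³.
(x−vt)²/(4Dt) = (2.502)²/(4 × 0.451 × 223) = 0.01556; exp(−0.01556) = 0.9846.
C = 0.01122 × 0.9846 = 0.0110 kg/m³.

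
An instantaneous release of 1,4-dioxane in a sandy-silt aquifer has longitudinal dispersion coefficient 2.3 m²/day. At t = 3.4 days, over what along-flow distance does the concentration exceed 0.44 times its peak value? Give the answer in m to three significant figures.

10.1 m

The plume is Gaussian with σ = √(2Dt) = √(2 × 2.3 × 3.4) = 3.955 m.
C/C_peak = exp(−Δx²/(2σ²)) = 0.44 ⇒ Δx = σ·√(−2 ln 0.44) = 3.955 × 1.281 = 5.066 m.
Width = 2Δx = 10.1 m.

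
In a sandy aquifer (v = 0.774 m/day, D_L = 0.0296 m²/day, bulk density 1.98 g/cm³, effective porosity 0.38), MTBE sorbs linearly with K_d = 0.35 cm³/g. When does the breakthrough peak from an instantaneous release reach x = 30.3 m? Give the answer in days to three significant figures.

Retardation factor R = 1 + ρ_b·K_d/n = 1 + 1.98 × 0.35/0.38 = 2.824.
Sorption retards both mechanisms: v_R = v/R = 0.2741 m/day, D_R = D/R = 0.01048 m²/day.
Peak time from v_R²t² + 2D_R t − x² = 0: t = (√(D_R² + v_R²x²) − D_R)/v_R².
√(D_R² + v_R²x²) = √(0.01048² + 0.2741² × 30.3²) = 8.305; v_R² = 0.07513.
t = (8.305 − 0.01048)/0.07513 = 110 days.

110 days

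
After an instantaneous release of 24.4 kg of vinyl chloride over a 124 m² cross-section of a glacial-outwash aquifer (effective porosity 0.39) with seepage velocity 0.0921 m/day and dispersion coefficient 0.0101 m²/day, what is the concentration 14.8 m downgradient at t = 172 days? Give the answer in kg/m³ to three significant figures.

For an instantaneous plane source, C(x,t) = M/(n_e·A·√(4πDt)) · exp(−(x−vt)²/(4Dt)), with n_e·A the pore (flow) area.
Plume center vt = 0.0921 × 172 = 15.8412 m, so the well at 14.8 m is 1.0412 m upgradient of the peak.
√(4πDt) = 4.672 m, giving peak height M/(n_e·A·√(4πDt)) = 24.4/(0.39 × 124 × 4.672) = 0.1080 kg/m³.
(x−vt)²/(4Dt) = (-1.0412)²/(4 × 0.0101 × 172) = 0.1560; exp(−0.1560) = 0.8556.
C = 0.1080 × 0.8556 = 0.0924 kg/m³.

0.0924 kg/m³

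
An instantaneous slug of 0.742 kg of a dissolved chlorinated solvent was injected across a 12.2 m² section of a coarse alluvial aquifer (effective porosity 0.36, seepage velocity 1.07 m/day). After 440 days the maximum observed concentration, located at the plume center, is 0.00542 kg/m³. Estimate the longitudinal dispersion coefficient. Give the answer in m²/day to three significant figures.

0.176 m²/day

At the plume center C_max = M/(n_e·A·√(4πDt)), so D = M²/(4πt·(n_e·A·C_max)²).
n_e·A·C_max = 0.36 × 12.2 × 0.00542 = 0.02380 kg/m.
D = 0.742²/(4π × 440 × 0.02380²) = 0.176 m²/day.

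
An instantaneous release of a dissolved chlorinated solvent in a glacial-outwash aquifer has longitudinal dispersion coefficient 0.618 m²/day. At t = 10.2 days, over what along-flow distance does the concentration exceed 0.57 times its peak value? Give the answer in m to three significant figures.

The plume is Gaussian with σ = √(2Dt) = √(2 × 0.618 × 10.2) = 3.551 m.
C/C_peak = exp(−Δx²/(2σ²)) = 0.57 ⇒ Δx = σ·√(−2 ln 0.57) = 3.551 × 1.060 = 3.764 m.
Width = 2Δx = 7.53 m.

7.53 m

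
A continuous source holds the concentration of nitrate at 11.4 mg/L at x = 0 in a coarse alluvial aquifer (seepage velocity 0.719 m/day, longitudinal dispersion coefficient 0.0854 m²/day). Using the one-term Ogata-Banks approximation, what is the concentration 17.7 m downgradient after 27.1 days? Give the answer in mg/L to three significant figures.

For a continuous step input, C/C₀ ≈ ½·erfc((x−vt)/(2√(Dt))).
vt = 0.719 × 27.1 = 19.4849 m and 2√(Dt) = 2√(0.0854 × 27.1) = 3.043 m.
Argument (x−vt)/(2√(Dt)) = (17.7 − 19.4849)/3.043 = -0.5866; ½·erfc(-0.5866) = 0.7966.
C = 11.4 × 0.7966 = 9.08 mg/L.

9.08 mg/L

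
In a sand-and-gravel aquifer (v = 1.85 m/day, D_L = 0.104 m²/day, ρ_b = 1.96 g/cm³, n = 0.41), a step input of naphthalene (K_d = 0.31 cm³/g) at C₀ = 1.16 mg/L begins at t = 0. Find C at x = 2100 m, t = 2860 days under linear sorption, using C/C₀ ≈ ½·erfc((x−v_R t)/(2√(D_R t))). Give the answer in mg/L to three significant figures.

Retardation factor R = 1 + ρ_b·K_d/n = 1 + 1.96 × 0.31/0.41 = 2.482.
Sorption retards both mechanisms: v_R = v/R = 0.7454 m/day, D_R = D/R = 0.04190 m²/day.
v_R·t = 0.7454 × 2860 = 2131.844 m; 2√(D_R t) = 21.89 m; argument = (2100 − 2131.844)/21.89 = -1.455.
C = C₀ × ½·erfc(-1.455) = 1.16 × 0.9802 = 1.14 mg/L.

1.14 mg/L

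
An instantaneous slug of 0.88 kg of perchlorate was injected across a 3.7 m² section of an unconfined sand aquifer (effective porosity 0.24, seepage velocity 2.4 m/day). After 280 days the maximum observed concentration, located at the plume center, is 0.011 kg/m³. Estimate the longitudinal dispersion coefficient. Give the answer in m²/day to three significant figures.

2.31 m²/day

At the plume center C_max = M/(n_e·A·√(4πDt)), so D = M²/(4πt·(n_e·A·C_max)²).
n_e·A·C_max = 0.24 × 3.7 × 0.011 = 0.009768 kg/m.
D = 0.88²/(4π × 280 × 0.009768²) = 2.31 m²/day.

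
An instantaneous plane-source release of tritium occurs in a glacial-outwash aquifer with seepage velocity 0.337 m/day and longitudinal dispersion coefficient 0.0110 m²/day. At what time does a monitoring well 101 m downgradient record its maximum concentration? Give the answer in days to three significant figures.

300 days

For the 1D instantaneous-source solution, setting ∂C/∂t = 0 at fixed x gives v²t² + 2Dt − x² = 0, so t = (√(D² + v²x²) − D)/v².
√(D² + v²x²) = √(0.0110² + 0.337² × 101²) = 34.04; v² = 0.113569.
t = (34.04 − 0.0110)/0.113569 = 300 days (vs. the pure-advection estimate x/v = 300 d).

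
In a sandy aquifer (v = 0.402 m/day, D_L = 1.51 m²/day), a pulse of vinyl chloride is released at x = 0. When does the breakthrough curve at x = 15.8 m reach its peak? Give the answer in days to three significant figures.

31.1 days

For the 1D instantaneous-source solution, setting ∂C/∂t = 0 at fixed x gives v²t² + 2Dt − x² = 0, so t = (√(D² + v²x²) − D)/v².
√(D² + v²x²) = √(1.51² + 0.402² × 15.8²) = 6.529; v² = 0.161604.
t = (6.529 − 1.51)/0.161604 = 31.1 days (vs. the pure-advection estimate x/v = 39.3 d).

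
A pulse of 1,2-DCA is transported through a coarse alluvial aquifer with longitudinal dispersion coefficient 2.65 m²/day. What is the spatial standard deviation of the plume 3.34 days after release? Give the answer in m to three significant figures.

Dispersive spreading gives a Gaussian with σ² = 2Dt; advection only shifts the center.
σ = √(2 × 2.65 × 3.34) = 4.21 m.

4.21 m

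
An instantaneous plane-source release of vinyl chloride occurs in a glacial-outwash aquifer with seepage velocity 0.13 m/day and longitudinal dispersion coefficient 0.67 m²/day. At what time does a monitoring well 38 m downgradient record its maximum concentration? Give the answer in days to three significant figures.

255 days

For the 1D instantaneous-source solution, setting ∂C/∂t = 0 at fixed x gives v²t² + 2Dt − x² = 0, so t = (√(D² + v²x²) − D)/v².
√(D² + v²x²) = √(0.67² + 0.13² × 38²) = 4.985; v² = 0.0169.
t = (4.985 − 0.67)/0.0169 = 255 days (vs. the pure-advection estimate x/v = 292 d).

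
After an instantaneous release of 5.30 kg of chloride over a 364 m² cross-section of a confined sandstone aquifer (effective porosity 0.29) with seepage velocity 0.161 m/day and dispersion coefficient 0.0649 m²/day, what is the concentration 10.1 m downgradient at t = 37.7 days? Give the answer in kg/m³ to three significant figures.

0.00172 kg/m³

For an instantaneous plane source, C(x,t) = M/(n_e·A·√(4πDt)) · exp(−(x−vt)²/(4Dt)), with n_e·A the pore (flow) area.
Plume center vt = 0.161 × 37.7 = 6.0697 m, so the well at 10.1 m is 4.0303 m downgradient of the peak.
√(4πDt) = 5.545 m, giving peak height M/(n_e·A·√(4πDt)) = 5.30/(0.29 × 364 × 5.545) = 0.009055 kg/m³.
(x−vt)²/(4Dt) = (4.0303)²/(4 × 0.0649 × 37.7) = 1.660; exp(−1.660) = 0.1901.
C = 0.009055 × 0.1901 = 0.00172 kg/m³.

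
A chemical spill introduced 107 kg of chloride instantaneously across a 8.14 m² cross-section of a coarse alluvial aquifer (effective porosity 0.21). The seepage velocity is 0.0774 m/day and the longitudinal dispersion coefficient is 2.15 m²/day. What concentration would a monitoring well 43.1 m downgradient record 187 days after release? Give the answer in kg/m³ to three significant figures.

For an instantaneous plane source, C(x,t) = M/(n_e·A·√(4πDt)) · exp(−(x−vt)²/(4Dt)), with n_e·A the pore (flow) area.
Plume center vt = 0.0774 × 187 = 14.4738 m, so the well at 43.1 m is 28.6262 m downgradient of the peak.
√(4πDt) = 71.08 m, giving peak height M/(n_e·A·√(4πDt)) = 107/(0.21 × 8.14 × 71.08) = 0.8806 kg/m³.
(x−vt)²/(4Dt) = (28.6262)²/(4 × 2.15 × 187) = 0.5096; exp(−0.5096) = 0.6007.
C = 0.8806 × 0.6007 = 0.529 kg/m³.

0.529 kg/m³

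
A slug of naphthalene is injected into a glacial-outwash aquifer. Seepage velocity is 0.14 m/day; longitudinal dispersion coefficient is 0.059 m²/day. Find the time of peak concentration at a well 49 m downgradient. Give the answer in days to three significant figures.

347 days

For the 1D instantaneous-source solution, setting ∂C/∂t = 0 at fixed x gives v²t² + 2Dt − x² = 0, so t = (√(D² + v²x²) − D)/v².
√(D² + v²x²) = √(0.059² + 0.14² × 49²) = 6.860; v² = 0.0196.
t = (6.860 − 0.059)/0.0196 = 347 days (vs. the pure-advection estimate x/v = 350 d).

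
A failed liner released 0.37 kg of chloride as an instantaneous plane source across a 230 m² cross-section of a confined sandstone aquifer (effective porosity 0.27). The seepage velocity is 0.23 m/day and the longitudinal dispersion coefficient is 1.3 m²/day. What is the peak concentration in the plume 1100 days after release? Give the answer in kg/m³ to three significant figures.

The peak of an instantaneous 1D plume sits at x = vt; there the Gaussian factor is 1 and C_max = M/(n_e·A·√(4πDt)), where n_e·A is the pore area the mass is dissolved in.
√(4πDt) = √(4π × 1.3 × 1100) = 134.1 m, so C_max = 0.37/(0.27 × 230 × 134.1) = 4.44e-05 kg/m³.

4.44e-05 kg/m³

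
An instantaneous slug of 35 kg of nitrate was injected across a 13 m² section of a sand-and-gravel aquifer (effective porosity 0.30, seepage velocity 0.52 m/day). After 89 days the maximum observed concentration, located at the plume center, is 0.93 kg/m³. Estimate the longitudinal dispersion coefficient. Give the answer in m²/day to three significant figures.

At the plume center C_max = M/(n_e·A·√(4πDt)), so D = M²/(4πt·(n_e·A·C_max)²).
n_e·A·C_max = 0.30 × 13 × 0.93 = 3.627 kg/m.
D = 35²/(4π × 89 × 3.627²) = 0.0833 m²/day.

0.0833 m²/day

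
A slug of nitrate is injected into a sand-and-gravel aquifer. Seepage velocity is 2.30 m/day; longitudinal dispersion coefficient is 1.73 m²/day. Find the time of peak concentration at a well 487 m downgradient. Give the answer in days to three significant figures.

For the 1D instantaneous-source solution, setting ∂C/∂t = 0 at fixed x gives v²t² + 2Dt − x² = 0, so t = (√(D² + v²x²) − D)/v².
√(D² + v²x²) = √(1.73² + 2.30² × 487²) = 1120; v² = 5.29.
t = (1120 − 1.73)/5.29 = 211 days (vs. the pure-advection estimate x/v = 212 d).

211 days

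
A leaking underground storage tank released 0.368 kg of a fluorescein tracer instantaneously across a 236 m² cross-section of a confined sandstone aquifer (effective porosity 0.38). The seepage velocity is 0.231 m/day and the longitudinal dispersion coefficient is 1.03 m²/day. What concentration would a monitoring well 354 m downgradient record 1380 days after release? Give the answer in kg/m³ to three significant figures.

For an instantaneous plane source, C(x,t) = M/(n_e·A·√(4πDt)) · exp(−(x−vt)²/(4Dt)), with n_e·A the pore (flow) area.
Plume center vt = 0.231 × 1380 = 318.78 m, so the well at 354 m is 35.22 m downgradient of the peak.
√(4πDt) = 133.6 m, giving peak height M/(n_e·A·√(4πDt)) = 0.368/(0.38 × 236 × 133.6) = 3.071e-05 kg/m³.
(x−vt)²/(4Dt) = (35.22)²/(4 × 1.03 × 1380) = 0.2182; exp(−0.2182) = 0.8040.
C = 3.071e-05 × 0.8040 = 2.47e-05 kg/m³.

2.47e-05 kg/m³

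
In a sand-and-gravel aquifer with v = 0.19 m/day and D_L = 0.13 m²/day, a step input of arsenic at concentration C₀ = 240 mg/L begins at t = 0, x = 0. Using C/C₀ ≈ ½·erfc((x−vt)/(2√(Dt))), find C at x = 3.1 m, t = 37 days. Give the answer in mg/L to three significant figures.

For a continuous step input, C/C₀ ≈ ½·erfc((x−vt)/(2√(Dt))).
vt = 0.19 × 37 = 7.03 m and 2√(Dt) = 2√(0.13 × 37) = 4.386 m.
Argument (x−vt)/(2√(Dt)) = (3.1 − 7.03)/4.386 = -0.8960; ½·erfc(-0.8960) = 0.8974.
C = 240 × 0.8974 = 215 mg/L.

215 mg/L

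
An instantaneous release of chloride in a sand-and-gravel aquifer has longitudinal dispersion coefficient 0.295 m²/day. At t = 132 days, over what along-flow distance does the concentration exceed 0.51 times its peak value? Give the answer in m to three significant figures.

The plume is Gaussian with σ = √(2Dt) = √(2 × 0.295 × 132) = 8.825 m.
C/C_peak = exp(−Δx²/(2σ²)) = 0.51 ⇒ Δx = σ·√(−2 ln 0.51) = 8.825 × 1.160 = 10.24 m.
Width = 2Δx = 20.5 m.

20.5 m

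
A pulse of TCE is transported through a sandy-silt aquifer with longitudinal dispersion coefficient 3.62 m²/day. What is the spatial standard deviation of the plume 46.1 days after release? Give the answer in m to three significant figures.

Dispersive spreading gives a Gaussian with σ² = 2Dt; advection only shifts the center.
σ = √(2 × 3.62 × 46.1) = 18.3 m.

18.3 m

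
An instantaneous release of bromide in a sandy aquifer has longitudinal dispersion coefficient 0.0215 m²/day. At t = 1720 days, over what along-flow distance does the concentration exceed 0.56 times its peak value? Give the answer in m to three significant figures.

18.5 m

The plume is Gaussian with σ = √(2Dt) = √(2 × 0.0215 × 1720) = 8.600 m.
C/C_peak = exp(−Δx²/(2σ²)) = 0.56 ⇒ Δx = σ·√(−2 ln 0.56) = 8.600 × 1.077 = 9.262 m.
Width = 2Δx = 18.5 m.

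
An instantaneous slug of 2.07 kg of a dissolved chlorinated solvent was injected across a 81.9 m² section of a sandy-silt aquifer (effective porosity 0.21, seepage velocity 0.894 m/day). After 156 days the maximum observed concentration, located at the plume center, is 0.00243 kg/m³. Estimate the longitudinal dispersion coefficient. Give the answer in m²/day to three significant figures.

1.25 m²/day

At the plume center C_max = M/(n_e·A·√(4πDt)), so D = M²/(4πt·(n_e·A·C_max)²).
n_e·A·C_max = 0.21 × 81.9 × 0.00243 = 0.04179 kg/m.
D = 2.07²/(4π × 156 × 0.04179²) = 1.25 m²/day.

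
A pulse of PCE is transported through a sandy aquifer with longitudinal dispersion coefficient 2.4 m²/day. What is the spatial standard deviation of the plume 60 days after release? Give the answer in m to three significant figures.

17.0 m

Dispersive spreading gives a Gaussian with σ² = 2Dt; advection only shifts the center.
σ = √(2 × 2.4 × 60) = 17.0 m.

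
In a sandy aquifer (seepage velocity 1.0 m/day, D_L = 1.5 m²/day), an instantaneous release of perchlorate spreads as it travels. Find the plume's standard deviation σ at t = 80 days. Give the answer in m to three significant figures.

15.5 m

Dispersive spreading gives a Gaussian with σ² = 2Dt; advection only shifts the center.
σ = √(2 × 1.5 × 80) = 15.5 m.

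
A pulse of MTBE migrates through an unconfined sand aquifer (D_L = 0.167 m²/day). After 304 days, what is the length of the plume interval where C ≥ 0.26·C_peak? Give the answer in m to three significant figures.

The plume is Gaussian with σ = √(2Dt) = √(2 × 0.167 × 304) = 10.08 m.
C/C_peak = exp(−Δx²/(2σ²)) = 0.26 ⇒ Δx = σ·√(−2 ln 0.26) = 10.08 × 1.641 = 16.54 m.
Width = 2Δx = 33.1 m.

33.1 m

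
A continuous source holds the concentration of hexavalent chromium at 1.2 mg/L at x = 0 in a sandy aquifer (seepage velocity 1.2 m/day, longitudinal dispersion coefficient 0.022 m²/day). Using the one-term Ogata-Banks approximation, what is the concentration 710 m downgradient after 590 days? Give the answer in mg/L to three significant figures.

0.417 mg/L

For a continuous step input, C/C₀ ≈ ½·erfc((x−vt)/(2√(Dt))).
vt = 1.2 × 590 = 708 m and 2√(Dt) = 2√(0.022 × 590) = 7.206 m.
Argument (x−vt)/(2√(Dt)) = (710 − 708)/7.206 = 0.2775; ½·erfc(0.2775) = 0.3474.
C = 1.2 × 0.3474 = 0.417 mg/L.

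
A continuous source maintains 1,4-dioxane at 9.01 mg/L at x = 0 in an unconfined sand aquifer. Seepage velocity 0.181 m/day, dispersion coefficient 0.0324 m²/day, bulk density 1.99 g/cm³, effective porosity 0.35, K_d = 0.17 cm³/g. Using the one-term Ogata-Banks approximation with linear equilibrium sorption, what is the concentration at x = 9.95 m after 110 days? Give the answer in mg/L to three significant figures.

4.83 mg/L

Retardation factor R = 1 + ρ_b·K_d/n = 1 + 1.99 × 0.17/0.35 = 1.967.
Sorption retards both mechanisms: v_R = v/R = 0.09202 m/day, D_R = D/R = 0.01647 m²/day.
v_R·t = 0.09202 × 110 = 10.1222 m; 2√(D_R t) = 2.692 m; argument = (9.95 − 10.1222)/2.692 = -0.06397.
C = C₀ × ½·erfc(-0.06397) = 9.01 × 0.5360 = 4.83 mg/L.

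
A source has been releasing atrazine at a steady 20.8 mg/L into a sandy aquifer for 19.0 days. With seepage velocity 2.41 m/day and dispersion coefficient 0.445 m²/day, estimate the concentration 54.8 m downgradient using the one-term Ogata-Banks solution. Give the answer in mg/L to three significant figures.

0.296 mg/L

For a continuous step input, C/C₀ ≈ ½·erfc((x−vt)/(2√(Dt))).
vt = 2.41 × 19.0 = 45.79 m and 2√(Dt) = 2√(0.445 × 19.0) = 5.815 m.
Argument (x−vt)/(2√(Dt)) = (54.8 − 45.79)/5.815 = 1.549; ½·erfc(1.549) = 0.01424.
C = 20.8 × 0.01424 = 0.296 mg/L.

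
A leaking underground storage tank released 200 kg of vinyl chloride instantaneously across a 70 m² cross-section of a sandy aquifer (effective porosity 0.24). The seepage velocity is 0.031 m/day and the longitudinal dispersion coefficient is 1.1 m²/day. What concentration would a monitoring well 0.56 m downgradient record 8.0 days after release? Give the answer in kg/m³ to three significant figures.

1.13 kg/m³

For an instantaneous plane source, C(x,t) = M/(n_e·A·√(4πDt)) · exp(−(x−vt)²/(4Dt)), with n_e·A the pore (flow) area.
Plume center vt = 0.031 × 8.0 = 0.248 m, so the well at 0.56 m is 0.312 m downgradient of the peak.
√(4πDt) = 10.52 m, giving peak height M/(n_e·A·√(4πDt)) = 200/(0.24 × 70 × 10.52) = 1.132 kg/m³.
(x−vt)²/(4Dt) = (0.312)²/(4 × 1.1 × 8.0) = 0.002765; exp(−0.002765) = 0.9972.
C = 1.132 × 0.9972 = 1.13 kg/m³.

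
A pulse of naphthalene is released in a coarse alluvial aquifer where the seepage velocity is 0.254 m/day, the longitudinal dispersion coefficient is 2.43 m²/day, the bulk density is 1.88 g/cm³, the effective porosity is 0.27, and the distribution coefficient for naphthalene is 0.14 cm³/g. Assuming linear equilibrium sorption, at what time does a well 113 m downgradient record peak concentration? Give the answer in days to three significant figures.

Retardation factor R = 1 + ρ_b·K_d/n = 1 + 1.88 × 0.14/0.27 = 1.975.
Sorption retards both mechanisms: v_R = v/R = 0.1286 m/day, D_R = D/R = 1.230 m²/day.
Peak time from v_R²t² + 2D_R t − x² = 0: t = (√(D_R² + v_R²x²) − D_R)/v_R².
√(D_R² + v_R²x²) = √(1.230² + 0.1286² × 113²) = 14.58; v_R² = 0.01654.
t = (14.58 − 1.230)/0.01654 = 807 days.

807 days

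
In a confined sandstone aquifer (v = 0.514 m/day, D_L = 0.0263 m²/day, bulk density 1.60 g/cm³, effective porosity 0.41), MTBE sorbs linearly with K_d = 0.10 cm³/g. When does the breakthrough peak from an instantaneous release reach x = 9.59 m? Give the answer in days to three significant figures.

25.8 days

Retardation factor R = 1 + ρ_b·K_d/n = 1 + 1.60 × 0.10/0.41 = 1.390.
Sorption retards both mechanisms: v_R = v/R = 0.3698 m/day, D_R = D/R = 0.01892 m²/day.
Peak time from v_R²t² + 2D_R t − x² = 0: t = (√(D_R² + v_R²x²) − D_R)/v_R².
√(D_R² + v_R²x²) = √(0.01892² + 0.3698² × 9.59²) = 3.546; v_R² = 0.1368.
t = (3.546 − 0.01892)/0.1368 = 25.8 days.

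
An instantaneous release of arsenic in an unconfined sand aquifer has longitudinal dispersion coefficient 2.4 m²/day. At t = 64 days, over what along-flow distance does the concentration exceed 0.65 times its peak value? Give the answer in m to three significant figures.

The plume is Gaussian with σ = √(2Dt) = √(2 × 2.4 × 64) = 17.53 m.
C/C_peak = exp(−Δx²/(2σ²)) = 0.65 ⇒ Δx = σ·√(−2 ln 0.65) = 17.53 × 0.9282 = 16.27 m.
Width = 2Δx = 32.5 m.

32.5 m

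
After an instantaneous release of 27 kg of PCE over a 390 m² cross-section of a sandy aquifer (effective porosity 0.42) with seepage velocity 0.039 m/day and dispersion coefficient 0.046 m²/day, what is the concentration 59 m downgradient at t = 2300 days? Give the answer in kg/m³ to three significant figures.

For an instantaneous plane source, C(x,t) = M/(n_e·A·√(4πDt)) · exp(−(x−vt)²/(4Dt)), with n_e·A the pore (flow) area.
Plume center vt = 0.039 × 2300 = 89.7 m, so the well at 59 m is 30.7 m upgradient of the peak.
√(4πDt) = 36.46 m, giving peak height M/(n_e·A·√(4πDt)) = 27/(0.42 × 390 × 36.46) = 0.004521 kg/m³.
(x−vt)²/(4Dt) = (-30.7)²/(4 × 0.046 × 2300) = 2.227; exp(−2.227) = 0.1079.
C = 0.004521 × 0.1079 = 0.000488 kg/m³.

0.000488 kg/m³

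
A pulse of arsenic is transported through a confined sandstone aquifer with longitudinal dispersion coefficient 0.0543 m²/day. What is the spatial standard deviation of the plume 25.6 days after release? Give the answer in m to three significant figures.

Dispersive spreading gives a Gaussian with σ² = 2Dt; advection only shifts the center.
σ = √(2 × 0.0543 × 25.6) = 1.67 m.

1.67 m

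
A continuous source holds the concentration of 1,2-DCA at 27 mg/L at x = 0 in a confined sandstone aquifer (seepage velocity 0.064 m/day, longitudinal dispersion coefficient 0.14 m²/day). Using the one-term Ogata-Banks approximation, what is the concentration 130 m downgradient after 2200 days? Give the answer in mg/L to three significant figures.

18.0 mg/L

For a continuous step input, C/C₀ ≈ ½·erfc((x−vt)/(2√(Dt))).
vt = 0.064 × 2200 = 140.8 m and 2√(Dt) = 2√(0.14 × 2200) = 35.10 m.
Argument (x−vt)/(2√(Dt)) = (130 − 140.8)/35.10 = -0.3077; ½·erfc(-0.3077) = 0.6683.
C = 27 × 0.6683 = 18.0 mg/L.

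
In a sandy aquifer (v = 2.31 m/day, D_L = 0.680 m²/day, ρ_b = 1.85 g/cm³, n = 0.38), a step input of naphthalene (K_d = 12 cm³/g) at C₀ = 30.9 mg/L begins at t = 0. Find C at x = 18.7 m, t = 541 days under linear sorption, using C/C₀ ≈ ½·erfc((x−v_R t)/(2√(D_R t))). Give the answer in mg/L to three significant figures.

Retardation factor R = 1 + ρ_b·K_d/n = 1 + 1.85 × 12/0.38 = 59.42.
Sorption retards both mechanisms: v_R = v/R = 0.03888 m/day, D_R = D/R = 0.01144 m²/day.
v_R·t = 0.03888 × 541 = 21.03408 m; 2√(D_R t) = 4.976 m; argument = (18.7 − 21.03408)/4.976 = -0.4691.
C = C₀ × ½·erfc(-0.4691) = 30.9 × 0.7465 = 23.1 mg/L.

23.1 mg/L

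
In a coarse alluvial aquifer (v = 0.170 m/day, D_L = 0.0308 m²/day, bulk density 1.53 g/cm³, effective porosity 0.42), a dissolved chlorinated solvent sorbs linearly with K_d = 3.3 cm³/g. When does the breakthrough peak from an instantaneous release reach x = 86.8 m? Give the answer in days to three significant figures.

6630 days

Retardation factor R = 1 + ρ_b·K_d/n = 1 + 1.53 × 3.3/0.42 = 13.02.
Sorption retards both mechanisms: v_R = v/R = 0.01306 m/day, D_R = D/R = 0.002366 m²/day.
Peak time from v_R²t² + 2D_R t − x² = 0: t = (√(D_R² + v_R²x²) − D_R)/v_R².
√(D_R² + v_R²x²) = √(0.002366² + 0.01306² × 86.8²) = 1.134; v_R² = 0.0001706.
t = (1.134 − 0.002366)/0.0001706 = 6630 days.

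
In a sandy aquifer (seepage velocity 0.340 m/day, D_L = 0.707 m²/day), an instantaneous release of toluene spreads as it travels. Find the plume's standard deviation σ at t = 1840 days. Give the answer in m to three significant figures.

51.0 m

Dispersive spreading gives a Gaussian with σ² = 2Dt; advection only shifts the center.
σ = √(2 × 0.707 × 1840) = 51.0 m.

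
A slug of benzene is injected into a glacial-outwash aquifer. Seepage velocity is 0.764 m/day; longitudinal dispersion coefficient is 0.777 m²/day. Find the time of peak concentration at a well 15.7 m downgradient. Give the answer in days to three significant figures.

For the 1D instantaneous-source solution, setting ∂C/∂t = 0 at fixed x gives v²t² + 2Dt − x² = 0, so t = (√(D² + v²x²) − D)/v².
√(D² + v²x²) = √(0.777² + 0.764² × 15.7²) = 12.02; v² = 0.583696.
t = (12.02 − 0.777)/0.583696 = 19.3 days (vs. the pure-advection estimate x/v = 20.5 d).

19.3 days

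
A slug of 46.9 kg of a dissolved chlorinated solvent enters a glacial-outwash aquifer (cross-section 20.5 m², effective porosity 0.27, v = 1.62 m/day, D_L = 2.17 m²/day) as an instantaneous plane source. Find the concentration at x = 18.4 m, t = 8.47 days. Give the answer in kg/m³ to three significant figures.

For an instantaneous plane source, C(x,t) = M/(n_e·A·√(4πDt)) · exp(−(x−vt)²/(4Dt)), with n_e·A the pore (flow) area.
Plume center vt = 1.62 × 8.47 = 13.7214 m, so the well at 18.4 m is 4.6786 m downgradient of the peak.
√(4πDt) = 15.20 m, giving peak height M/(n_e·A·√(4πDt)) = 46.9/(0.27 × 20.5 × 15.20) = 0.5575 kg/m³.
(x−vt)²/(4Dt) = (4.6786)²/(4 × 2.17 × 8.47) = 0.2977; exp(−0.2977) = 0.7425.
C = 0.5575 × 0.7425 = 0.414 kg/m³.

0.414 kg/m³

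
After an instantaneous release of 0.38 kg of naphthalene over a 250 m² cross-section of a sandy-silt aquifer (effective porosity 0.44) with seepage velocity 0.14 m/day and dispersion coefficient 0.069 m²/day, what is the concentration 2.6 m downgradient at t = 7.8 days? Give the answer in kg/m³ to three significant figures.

0.000462 kg/m³

For an instantaneous plane source, C(x,t) = M/(n_e·A·√(4πDt)) · exp(−(x−vt)²/(4Dt)), with n_e·A the pore (flow) area.
Plume center vt = 0.14 × 7.8 = 1.092 m, so the well at 2.6 m is 1.508 m downgradient of the peak.
√(4πDt) = 2.601 m, giving peak height M/(n_e·A·√(4πDt)) = 0.38/(0.44 × 250 × 2.601) = 0.001328 kg/m³.
(x−vt)²/(4Dt) = (1.508)²/(4 × 0.069 × 7.8) = 1.056; exp(−1.056) = 0.3478.
C = 0.001328 × 0.3478 = 0.000462 kg/m³.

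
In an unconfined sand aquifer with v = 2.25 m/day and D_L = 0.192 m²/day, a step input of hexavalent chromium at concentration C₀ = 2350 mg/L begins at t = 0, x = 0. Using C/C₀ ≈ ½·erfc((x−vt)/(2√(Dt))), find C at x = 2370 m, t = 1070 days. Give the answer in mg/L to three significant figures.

2270 mg/L

For a continuous step input, C/C₀ ≈ ½·erfc((x−vt)/(2√(Dt))).
vt = 2.25 × 1070 = 2407.5 m and 2√(Dt) = 2√(0.192 × 1070) = 28.67 m.
Argument (x−vt)/(2√(Dt)) = (2370 − 2407.5)/28.67 = -1.308; ½·erfc(-1.308) = 0.9678.
C = 2350 × 0.9678 = 2270 mg/L.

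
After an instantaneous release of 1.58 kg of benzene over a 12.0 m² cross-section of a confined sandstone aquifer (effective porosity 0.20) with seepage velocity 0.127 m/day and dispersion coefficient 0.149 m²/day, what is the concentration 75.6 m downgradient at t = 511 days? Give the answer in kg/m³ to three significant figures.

0.0146 kg/m³

For an instantaneous plane source, C(x,t) = M/(n_e·A·√(4πDt)) · exp(−(x−vt)²/(4Dt)), with n_e·A the pore (flow) area.
Plume center vt = 0.127 × 511 = 64.897 m, so the well at 75.6 m is 10.703 m downgradient of the peak.
√(4πDt) = 30.93 m, giving peak height M/(n_e·A·√(4πDt)) = 1.58/(0.20 × 12.0 × 30.93) = 0.02128 kg/m³.
(x−vt)²/(4Dt) = (10.703)²/(4 × 0.149 × 511) = 0.3761; exp(−0.3761) = 0.6865.
C = 0.02128 × 0.6865 = 0.0146 kg/m³.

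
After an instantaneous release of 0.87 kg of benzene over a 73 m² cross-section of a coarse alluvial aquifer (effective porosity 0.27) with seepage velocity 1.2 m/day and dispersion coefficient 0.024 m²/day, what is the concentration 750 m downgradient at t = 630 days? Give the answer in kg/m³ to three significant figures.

0.00177 kg/m³

For an instantaneous plane source, C(x,t) = M/(n_e·A·√(4πDt)) · exp(−(x−vt)²/(4Dt)), with n_e·A the pore (flow) area.
Plume center vt = 1.2 × 630 = 756 m, so the well at 750 m is 6 m upgradient of the peak.
√(4πDt) = 13.78 m, giving peak height M/(n_e·A·√(4πDt)) = 0.87/(0.27 × 73 × 13.78) = 0.003203 kg/m³.
(x−vt)²/(4Dt) = (-6)²/(4 × 0.024 × 630) = 0.5952; exp(−0.5952) = 0.5515.
C = 0.003203 × 0.5515 = 0.00177 kg/m³.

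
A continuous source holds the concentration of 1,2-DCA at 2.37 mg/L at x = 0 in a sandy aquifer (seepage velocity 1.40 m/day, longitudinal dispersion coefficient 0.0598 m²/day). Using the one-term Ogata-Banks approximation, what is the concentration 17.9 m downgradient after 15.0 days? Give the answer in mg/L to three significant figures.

For a continuous step input, C/C₀ ≈ ½·erfc((x−vt)/(2√(Dt))).
vt = 1.40 × 15.0 = 21 m and 2√(Dt) = 2√(0.0598 × 15.0) = 1.894 m.
Argument (x−vt)/(2√(Dt)) = (17.9 − 21)/1.894 = -1.637; ½·erfc(-1.637) = 0.9897.
C = 2.37 × 0.9897 = 2.35 mg/L.

2.35 mg/L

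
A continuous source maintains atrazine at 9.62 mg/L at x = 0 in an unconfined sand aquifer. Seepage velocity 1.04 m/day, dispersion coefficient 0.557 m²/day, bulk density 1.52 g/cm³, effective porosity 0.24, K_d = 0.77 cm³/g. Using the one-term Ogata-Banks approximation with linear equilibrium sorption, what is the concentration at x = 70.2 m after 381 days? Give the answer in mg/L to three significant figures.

Retardation factor R = 1 + ρ_b·K_d/n = 1 + 1.52 × 0.77/0.24 = 5.877.
Sorption retards both mechanisms: v_R = v/R = 0.1770 m/day, D_R = D/R = 0.09478 m²/day.
v_R·t = 0.1770 × 381 = 67.437 m; 2√(D_R t) = 12.02 m; argument = (70.2 − 67.437)/12.02 = 0.2299.
C = C₀ × ½·erfc(0.2299) = 9.62 × 0.3725 = 3.58 mg/L.

3.58 mg/L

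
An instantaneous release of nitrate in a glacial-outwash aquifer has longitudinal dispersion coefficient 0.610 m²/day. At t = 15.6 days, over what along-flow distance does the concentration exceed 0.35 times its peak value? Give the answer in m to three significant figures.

12.6 m

The plume is Gaussian with σ = √(2Dt) = √(2 × 0.610 × 15.6) = 4.363 m.
C/C_peak = exp(−Δx²/(2σ²)) = 0.35 ⇒ Δx = σ·√(−2 ln 0.35) = 4.363 × 1.449 = 6.322 m.
Width = 2Δx = 12.6 m.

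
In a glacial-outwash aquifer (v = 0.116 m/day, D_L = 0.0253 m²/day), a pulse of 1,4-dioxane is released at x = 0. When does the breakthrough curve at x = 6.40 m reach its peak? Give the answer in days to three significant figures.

53.3 days

For the 1D instantaneous-source solution, setting ∂C/∂t = 0 at fixed x gives v²t² + 2Dt − x² = 0, so t = (√(D² + v²x²) − D)/v².
√(D² + v²x²) = √(0.0253² + 0.116² × 6.40²) = 0.7428; v² = 0.013456.
t = (0.7428 − 0.0253)/0.013456 = 53.3 days (vs. the pure-advection estimate x/v = 55.2 d).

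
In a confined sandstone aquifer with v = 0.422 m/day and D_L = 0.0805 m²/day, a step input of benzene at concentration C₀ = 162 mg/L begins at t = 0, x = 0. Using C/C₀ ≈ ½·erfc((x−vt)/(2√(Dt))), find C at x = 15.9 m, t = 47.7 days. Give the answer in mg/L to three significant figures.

152 mg/L

For a continuous step input, C/C₀ ≈ ½·erfc((x−vt)/(2√(Dt))).
vt = 0.422 × 47.7 = 20.1294 m and 2√(Dt) = 2√(0.0805 × 47.7) = 3.919 m.
Argument (x−vt)/(2√(Dt)) = (15.9 − 20.1294)/3.919 = -1.079; ½·erfc(-1.079) = 0.9365.
C = 162 × 0.9365 = 152 mg/L.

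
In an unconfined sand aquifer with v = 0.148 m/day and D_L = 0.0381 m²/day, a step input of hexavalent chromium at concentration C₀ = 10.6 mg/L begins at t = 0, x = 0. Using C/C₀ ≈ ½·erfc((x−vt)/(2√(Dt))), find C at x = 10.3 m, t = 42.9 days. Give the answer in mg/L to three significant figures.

For a continuous step input, C/C₀ ≈ ½·erfc((x−vt)/(2√(Dt))).
vt = 0.148 × 42.9 = 6.3492 m and 2√(Dt) = 2√(0.0381 × 42.9) = 2.557 m.
Argument (x−vt)/(2√(Dt)) = (10.3 − 6.3492)/2.557 = 1.545; ½·erfc(1.545) = 0.01445.
C = 10.6 × 0.01445 = 0.153 mg/L.

0.153 mg/L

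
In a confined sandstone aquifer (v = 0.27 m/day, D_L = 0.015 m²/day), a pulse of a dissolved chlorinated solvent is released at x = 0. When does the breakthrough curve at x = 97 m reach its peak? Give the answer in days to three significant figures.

359 days

For the 1D instantaneous-source solution, setting ∂C/∂t = 0 at fixed x gives v²t² + 2Dt − x² = 0, so t = (√(D² + v²x²) − D)/v².
√(D² + v²x²) = √(0.015² + 0.27² × 97²) = 26.19; v² = 0.0729.
t = (26.19 − 0.015)/0.0729 = 359 days (vs. the pure-advection estimate x/v = 359 d).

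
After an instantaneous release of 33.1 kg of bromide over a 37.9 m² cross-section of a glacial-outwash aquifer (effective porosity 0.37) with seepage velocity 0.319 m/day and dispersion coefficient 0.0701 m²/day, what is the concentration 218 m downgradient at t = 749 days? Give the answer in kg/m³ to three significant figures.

For an instantaneous plane source, C(x,t) = M/(n_e·A·√(4πDt)) · exp(−(x−vt)²/(4Dt)), with n_e·A the pore (flow) area.
Plume center vt = 0.319 × 749 = 238.931 m, so the well at 218 m is 20.931 m upgradient of the peak.
√(4πDt) = 25.69 m, giving peak height M/(n_e·A·√(4πDt)) = 33.1/(0.37 × 37.9 × 25.69) = 0.09188 kg/m³.
(x−vt)²/(4Dt) = (-20.931)²/(4 × 0.0701 × 749) = 2.086; exp(−2.086) = 0.1242.
C = 0.09188 × 0.1242 = 0.0114 kg/m³.

0.0114 kg/m³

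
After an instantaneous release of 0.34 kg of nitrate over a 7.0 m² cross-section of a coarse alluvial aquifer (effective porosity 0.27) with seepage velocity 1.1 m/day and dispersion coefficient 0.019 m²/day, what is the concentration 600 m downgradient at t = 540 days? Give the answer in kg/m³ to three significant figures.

For an instantaneous plane source, C(x,t) = M/(n_e·A·√(4πDt)) · exp(−(x−vt)²/(4Dt)), with n_e·A the pore (flow) area.
Plume center vt = 1.1 × 540 = 594 m, so the well at 600 m is 6 m downgradient of the peak.
√(4πDt) = 11.35 m, giving peak height M/(n_e·A·√(4πDt)) = 0.34/(0.27 × 7.0 × 11.35) = 0.01585 kg/m³.
(x−vt)²/(4Dt) = (6)²/(4 × 0.019 × 540) = 0.8772; exp(−0.8772) = 0.4159.
C = 0.01585 × 0.4159 = 0.00659 kg/m³.

0.00659 kg/m³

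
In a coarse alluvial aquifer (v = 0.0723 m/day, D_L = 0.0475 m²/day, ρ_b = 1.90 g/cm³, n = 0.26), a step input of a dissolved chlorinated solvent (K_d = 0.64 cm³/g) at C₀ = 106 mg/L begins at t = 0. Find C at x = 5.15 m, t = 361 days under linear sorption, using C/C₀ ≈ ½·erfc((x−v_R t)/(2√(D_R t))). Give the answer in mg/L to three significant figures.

43.6 mg/L

Retardation factor R = 1 + ρ_b·K_d/n = 1 + 1.90 × 0.64/0.26 = 5.677.
Sorption retards both mechanisms: v_R = v/R = 0.01274 m/day, D_R = D/R = 0.008367 m²/day.
v_R·t = 0.01274 × 361 = 4.59914 m; 2√(D_R t) = 3.476 m; argument = (5.15 − 4.59914)/3.476 = 0.1585.
C = C₀ × ½·erfc(0.1585) = 106 × 0.4113 = 43.6 mg/L.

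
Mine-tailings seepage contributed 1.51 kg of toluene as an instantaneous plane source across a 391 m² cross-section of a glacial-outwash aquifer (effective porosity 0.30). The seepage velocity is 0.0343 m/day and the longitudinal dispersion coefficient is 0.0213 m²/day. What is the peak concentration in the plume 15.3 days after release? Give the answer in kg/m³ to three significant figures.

The peak of an instantaneous 1D plume sits at x = vt; there the Gaussian factor is 1 and C_max = M/(n_e·A·√(4πDt)), where n_e·A is the pore area the mass is dissolved in.
√(4πDt) = √(4π × 0.0213 × 15.3) = 2.024 m, so C_max = 1.51/(0.30 × 391 × 2.024) = 0.00636 kg/m³.

0.00636 kg/m³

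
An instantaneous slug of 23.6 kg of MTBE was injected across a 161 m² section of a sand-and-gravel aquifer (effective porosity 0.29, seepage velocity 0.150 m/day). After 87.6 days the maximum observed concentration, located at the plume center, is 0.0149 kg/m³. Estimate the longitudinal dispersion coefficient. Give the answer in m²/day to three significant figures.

1.05 m²/day

At the plume center C_max = M/(n_e·A·√(4πDt)), so D = M²/(4πt·(n_e·A·C_max)²).
n_e·A·C_max = 0.29 × 161 × 0.0149 = 0.6957 kg/m.
D = 23.6²/(4π × 87.6 × 0.6957²) = 1.05 m²/day.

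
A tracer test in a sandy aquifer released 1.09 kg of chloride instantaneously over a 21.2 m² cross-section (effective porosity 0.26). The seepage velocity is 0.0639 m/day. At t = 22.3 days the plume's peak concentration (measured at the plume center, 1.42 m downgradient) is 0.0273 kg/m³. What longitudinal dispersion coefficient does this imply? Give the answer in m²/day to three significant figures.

At the plume center C_max = M/(n_e·A·√(4πDt)), so D = M²/(4πt·(n_e·A·C_max)²).
n_e·A·C_max = 0.26 × 21.2 × 0.0273 = 0.1505 kg/m.
D = 1.09²/(4π × 22.3 × 0.1505²) = 0.187 m²/day.

0.187 m²/day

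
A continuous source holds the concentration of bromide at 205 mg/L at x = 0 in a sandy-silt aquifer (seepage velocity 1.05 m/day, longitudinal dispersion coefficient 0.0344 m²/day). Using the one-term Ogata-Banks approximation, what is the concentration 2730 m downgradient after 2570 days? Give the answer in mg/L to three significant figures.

1.83 mg/L

For a continuous step input, C/C₀ ≈ ½·erfc((x−vt)/(2√(Dt))).
vt = 1.05 × 2570 = 2698.5 m and 2√(Dt) = 2√(0.0344 × 2570) = 18.81 m.
Argument (x−vt)/(2√(Dt)) = (2730 − 2698.5)/18.81 = 1.675; ½·erfc(1.675) = 0.008923.
C = 205 × 0.008923 = 1.83 mg/L.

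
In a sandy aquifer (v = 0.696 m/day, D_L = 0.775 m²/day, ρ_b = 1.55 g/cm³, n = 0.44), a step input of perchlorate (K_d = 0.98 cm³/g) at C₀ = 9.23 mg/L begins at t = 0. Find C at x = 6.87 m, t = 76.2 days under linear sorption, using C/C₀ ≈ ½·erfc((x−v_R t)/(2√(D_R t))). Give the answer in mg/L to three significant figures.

Retardation factor R = 1 + ρ_b·K_d/n = 1 + 1.55 × 0.98/0.44 = 4.452.
Sorption retards both mechanisms: v_R = v/R = 0.1563 m/day, D_R = D/R = 0.1741 m²/day.
v_R·t = 0.1563 × 76.2 = 11.91006 m; 2√(D_R t) = 7.285 m; argument = (6.87 − 11.91006)/7.285 = -0.6918.
C = C₀ × ½·erfc(-0.6918) = 9.23 × 0.8361 = 7.72 mg/L.

7.72 mg/L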